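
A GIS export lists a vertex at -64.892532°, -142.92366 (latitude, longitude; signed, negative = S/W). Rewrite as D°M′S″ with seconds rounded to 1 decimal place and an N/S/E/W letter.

Latitude is negative → S; |value| = 64.892532
Lat: 0.892532 × 60 = 53.55192′ → 53′, remainder × 60 = 33.115″
Longitude is negative → W; |value| = 142.923660
Longitude: 0.923660 × 60 = 55.41960′ → 55′, remainder × 60 = 25.176″

64°53′33.1″ S, 142°55′25.2″ W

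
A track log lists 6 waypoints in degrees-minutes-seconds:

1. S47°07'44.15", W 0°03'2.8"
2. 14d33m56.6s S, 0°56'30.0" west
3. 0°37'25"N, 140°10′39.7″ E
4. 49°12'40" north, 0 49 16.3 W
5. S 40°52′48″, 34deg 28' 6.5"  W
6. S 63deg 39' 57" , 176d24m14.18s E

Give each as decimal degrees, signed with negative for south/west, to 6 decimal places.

1. -47.128931, -0.050778
2. -14.565722, -0.941667
3. 0.623611, 140.177694
4. 49.211111, -0.821194
5. -40.880000, -34.468472
6. -63.665833, 176.403939

Point 1:
  Latitude: 47 + 7/60 + 44.15/3600 = 47.1289306
  S → negative
  Longitude: 0° + 3/60 + 2.8/3600 = 0 + 0.050000 + 0.000778 = 0.0507778
  W → negative
Point 2:
  Lat: 14° + 33/60 + 56.6/3600 = 14 + 0.550000 + 0.015722 = 14.5657222
  S ⇒ negate
  Longitude: 56′ + 30″ = 56.50000′; 0 + 56.50000/60 = 0.9416667
  W → negative
Point 3:
  Latitude: 0° + 37/60 + 25/3600 = 0 + 0.616667 + 0.006944 = 0.6236111
  N → positive
  Longitude: 10′ + 39.7″ = 10.66167′; 140 + 10.66167/60 = 140.1776944
  E ⇒ keep positive
Point 4:
  Lat: 49 + 12/60 + 40/3600 = 49.2111111
  N → positive
  λ: 0° + 49/60 + 16.3/3600 = 0 + 0.816667 + 0.004528 = 0.8211944
  hemisphere W, so the sign is −
Point 5:
  φ: 52′ + 48″ = 52.80000′; 40 + 52.80000/60 = 40.8800000
  S ⇒ negate
  Lon: 34° + 28/60 + 6.5/3600 = 34 + 0.466667 + 0.001806 = 34.4684722
  W ⇒ negate
Point 6:
  Latitude: 63 + 39/60 + 57/3600 = 63.6658333
  hemisphere S, so the sign is −
  Lon: 24′ + 14.18″ = 24.23633′; 176 + 24.23633/60 = 176.4039389
  E → positive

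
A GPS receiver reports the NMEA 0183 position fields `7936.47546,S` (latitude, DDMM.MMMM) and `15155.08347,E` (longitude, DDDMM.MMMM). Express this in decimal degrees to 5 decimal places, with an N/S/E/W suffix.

φ: degrees = first 2 digits = 79, minutes = 36.47546; 79 + 36.47546/60 = 79.607924
Lon: degrees = first 3 digits = 151, minutes = 55.08347; 151 + 55.08347/60 = 151.918058

79.60792° S, 151.91806° E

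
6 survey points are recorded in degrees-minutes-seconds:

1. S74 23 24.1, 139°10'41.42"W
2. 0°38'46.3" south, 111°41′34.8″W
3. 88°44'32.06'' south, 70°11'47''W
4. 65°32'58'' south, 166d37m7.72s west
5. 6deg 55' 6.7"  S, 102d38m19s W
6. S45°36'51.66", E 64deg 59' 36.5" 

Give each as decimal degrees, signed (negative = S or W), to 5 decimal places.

1. -74.39003, -139.17817
2. -0.64619, -111.69300
3. -88.74224, -70.19639
4. -65.54944, -166.61881
5. -6.91853, -102.63861
6. -45.61435, 64.99347

Point 1:
  Lat: 74 + 23/60 + 24.1/3600 = 74.390028
  hemisphere S, so the sign is −
  λ: 139 + 10/60 + 41.42/3600 = 139.178172
  W ⇒ negate
Point 2:
  φ: 38′ + 46.3″ = 38.77167′; 0 + 38.77167/60 = 0.646194
  hemisphere S, so the sign is −
  Lon: 41′ + 34.8″ = 41.58000′; 111 + 41.58000/60 = 111.693000
  W → negative
Point 3:
  Lat: 44′ + 32.06″ = 44.53433′; 88 + 44.53433/60 = 88.742239
  hemisphere S, so the sign is −
  Lon: 11′ + 47″ = 11.78333′; 70 + 11.78333/60 = 70.196389
  W → negative
Point 4:
  Latitude: 65° + 32/60 + 58/3600 = 65 + 0.533333 + 0.016111 = 65.549444
  S → negative
  λ: 166° + 37/60 + 7.72/3600 = 166 + 0.616667 + 0.002144 = 166.618811
  W ⇒ negate
Point 5:
  Latitude: 6° + 55/60 + 6.7/3600 = 6 + 0.916667 + 0.001861 = 6.918528
  hemisphere S, so the sign is −
  Lon: 38′ + 19″ = 38.31667′; 102 + 38.31667/60 = 102.638611
  W → negative
Point 6:
  Latitude: 45 + 36/60 + 51.66/3600 = 45.614350
  S → negative
  Lon: 64° + 59/60 + 36.5/3600 = 64 + 0.983333 + 0.010139 = 64.993472
  E ⇒ keep positive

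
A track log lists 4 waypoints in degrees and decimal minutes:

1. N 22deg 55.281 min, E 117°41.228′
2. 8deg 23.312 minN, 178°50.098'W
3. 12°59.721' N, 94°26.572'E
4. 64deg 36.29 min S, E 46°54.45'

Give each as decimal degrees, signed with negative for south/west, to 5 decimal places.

1. 22.92135, 117.68713
2. 8.38853, -178.83497
3. 12.99535, 94.44287
4. -64.60483, 46.90750

Point 1:
  φ: 55.281′ = 0.921350°; total 22.921350
  N ⇒ keep positive
  Longitude: 117 + 41.228/60 = 117.687133
  E → positive
Point 2:
  Latitude: 23.312′ = 0.388533°; total 8.388533
  N → positive
  Lon: 50.098′ = 0.834967°; total 178.834967
  hemisphere W, so the sign is −
Point 3:
  Lat: 12 + 59.721/60 = 12.995350
  N ⇒ keep positive
  Longitude: 26.572′ = 0.442867°; total 94.442867
  E → positive
Point 4:
  Lat: 36.29′ = 0.604833°; total 64.604833
  S ⇒ negate
  Lon: 46 + 54.45/60 = 46.907500
  E → positive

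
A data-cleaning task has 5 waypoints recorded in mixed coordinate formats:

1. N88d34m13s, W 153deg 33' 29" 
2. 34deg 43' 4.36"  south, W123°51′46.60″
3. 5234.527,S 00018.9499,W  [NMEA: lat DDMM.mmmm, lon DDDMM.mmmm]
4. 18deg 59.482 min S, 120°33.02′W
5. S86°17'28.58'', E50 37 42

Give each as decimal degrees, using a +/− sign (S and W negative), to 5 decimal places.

1. 88.57028, -153.55806
2. -34.71788, -123.86294
3. -52.57545, -0.31583
4. -18.99137, -120.55033
5. -86.29127, 50.62833

Point 1:
  Latitude: 34′ + 13″ = 34.21667′; 88 + 34.21667/60 = 88.570278
  N ⇒ keep positive
  λ: 33′ + 29″ = 33.48333′; 153 + 33.48333/60 = 153.558056
  W → negative
Point 2:
  φ: 43′ + 4.36″ = 43.07267′; 34 + 43.07267/60 = 34.717878
  S → negative
  Longitude: 123 + 51/60 + 46.6/3600 = 123.862944
  W → negative
Point 3:
  Lat: degrees = first 2 digits = 52, minutes = 34.527; 52 + 34.527/60 = 52.575450
  hemisphere S, so the sign is −
  λ: degrees = first 3 digits = 0, minutes = 18.9499; 0 + 18.9499/60 = 0.315832
  W → negative
Point 4:
  Latitude: 59.482′ = 0.991367°; total 18.991367
  hemisphere S, so the sign is −
  Longitude: 33.02′ = 0.550333°; total 120.550333
  W ⇒ negate
Point 5:
  Lat: 86° + 17/60 + 28.58/3600 = 86 + 0.283333 + 0.007939 = 86.291272
  S ⇒ negate
  Longitude: 50 + 37/60 + 42/3600 = 50.628333
  E ⇒ keep positive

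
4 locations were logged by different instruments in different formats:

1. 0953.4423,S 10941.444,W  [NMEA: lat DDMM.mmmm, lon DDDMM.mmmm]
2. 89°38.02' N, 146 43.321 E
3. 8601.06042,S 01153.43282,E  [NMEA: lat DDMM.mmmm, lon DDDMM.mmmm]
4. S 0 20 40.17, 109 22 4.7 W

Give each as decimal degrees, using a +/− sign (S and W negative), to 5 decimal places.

Point 1:
  φ: split at 2 digits → 09° and 53.4423′; 9 + 53.4423/60 = 9.890705
  S → negative
  Longitude: degrees = first 3 digits = 109, minutes = 41.444; 109 + 41.444/60 = 109.690733
  hemisphere W, so the sign is −
Point 2:
  Latitude: 38.02′ = 0.633667°; total 89.633667
  N → positive
  λ: 146 + 43.321/60 = 146.722017
  E ⇒ keep positive
Point 3:
  Latitude: degrees = first 2 digits = 86, minutes = 1.06042; 86 + 1.06042/60 = 86.017674
  S → negative
  Lon: degrees = first 3 digits = 11, minutes = 53.43282; 11 + 53.43282/60 = 11.890547
  E → positive
Point 4:
  φ: 20′ + 40.17″ = 20.66950′; 0 + 20.66950/60 = 0.344492
  S ⇒ negate
  λ: 109 + 22/60 + 4.7/3600 = 109.367972
  hemisphere W, so the sign is −

1. -9.89071, -109.69073
2. 89.63367, 146.72202
3. -86.01767, 11.89055
4. -0.34449, -109.36797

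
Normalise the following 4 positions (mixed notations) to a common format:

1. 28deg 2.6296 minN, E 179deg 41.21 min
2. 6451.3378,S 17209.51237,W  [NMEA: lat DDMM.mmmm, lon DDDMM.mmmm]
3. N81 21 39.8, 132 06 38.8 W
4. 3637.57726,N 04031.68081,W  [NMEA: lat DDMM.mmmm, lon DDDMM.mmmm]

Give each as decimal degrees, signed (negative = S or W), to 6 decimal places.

Point 1:
  Lat: 2.6296′ = 0.043827°; total 28.0438267
  N ⇒ keep positive
  Longitude: 41.21′ = 0.686833°; total 179.6868333
  E ⇒ keep positive
Point 2:
  Lat: split at 2 digits → 64° and 51.3378′; 64 + 51.3378/60 = 64.8556300
  S → negative
  Lon: degrees = first 3 digits = 172, minutes = 9.51237; 172 + 9.51237/60 = 172.1585395
  W ⇒ negate
Point 3:
  Lat: 81° + 21/60 + 39.8/3600 = 81 + 0.350000 + 0.011056 = 81.3610556
  N ⇒ keep positive
  λ: 132 + 6/60 + 38.8/3600 = 132.1107778
  W ⇒ negate
Point 4:
  Lat: degrees = first 2 digits = 36, minutes = 37.57726; 36 + 37.57726/60 = 36.6262877
  N ⇒ keep positive
  Longitude: degrees = first 3 digits = 40, minutes = 31.68081; 40 + 31.68081/60 = 40.5280135
  W ⇒ negate

1. 28.043827, 179.686833
2. -64.855630, -172.158540
3. 81.361056, -132.110778
4. 36.626288, -40.528014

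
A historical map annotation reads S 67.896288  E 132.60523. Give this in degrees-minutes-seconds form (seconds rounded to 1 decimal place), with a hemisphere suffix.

Latitude: whole degrees 67; 53.77728′ → 53′ and 46.637″
Longitude: 0.605230 × 60 = 36.31380′ → 36′, remainder × 60 = 18.828″

67°53′46.6″ S, 132°36′18.8″ E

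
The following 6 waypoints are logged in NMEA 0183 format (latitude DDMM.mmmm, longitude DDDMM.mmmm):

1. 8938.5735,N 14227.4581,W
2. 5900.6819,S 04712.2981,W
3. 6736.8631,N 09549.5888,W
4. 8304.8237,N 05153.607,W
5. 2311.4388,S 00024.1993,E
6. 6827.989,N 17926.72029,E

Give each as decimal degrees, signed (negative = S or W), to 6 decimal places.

Point 1:
  Latitude: degrees = first 2 digits = 89, minutes = 38.5735; 89 + 38.5735/60 = 89.6428917
  N ⇒ keep positive
  λ: split at 3 digits → 142° and 27.4581′; 142 + 27.4581/60 = 142.4576350
  W ⇒ negate
Point 2:
  φ: degrees = first 2 digits = 59, minutes = 0.6819; 59 + 0.6819/60 = 59.0113650
  hemisphere S, so the sign is −
  Longitude: split at 3 digits → 047° and 12.2981′; 47 + 12.2981/60 = 47.2049683
  hemisphere W, so the sign is −
Point 3:
  φ: degrees = first 2 digits = 67, minutes = 36.8631; 67 + 36.8631/60 = 67.6143850
  N ⇒ keep positive
  λ: split at 3 digits → 095° and 49.5888′; 95 + 49.5888/60 = 95.8264800
  hemisphere W, so the sign is −
Point 4:
  Lat: split at 2 digits → 83° and 4.8237′; 83 + 4.8237/60 = 83.0803950
  N → positive
  Lon: split at 3 digits → 051° and 53.607′; 51 + 53.607/60 = 51.8934500
  W → negative
Point 5:
  Lat: degrees = first 2 digits = 23, minutes = 11.4388; 23 + 11.4388/60 = 23.1906467
  hemisphere S, so the sign is −
  Longitude: degrees = first 3 digits = 0, minutes = 24.1993; 0 + 24.1993/60 = 0.4033217
  E → positive
Point 6:
  φ: degrees = first 2 digits = 68, minutes = 27.989; 68 + 27.989/60 = 68.4664833
  N → positive
  λ: degrees = first 3 digits = 179, minutes = 26.72029; 179 + 26.72029/60 = 179.4453382
  E ⇒ keep positive

1. 89.642892, -142.457635
2. -59.011365, -47.204968
3. 67.614385, -95.826480
4. 83.080395, -51.893450
5. -23.190647, 0.403322
6. 68.466483, 179.445338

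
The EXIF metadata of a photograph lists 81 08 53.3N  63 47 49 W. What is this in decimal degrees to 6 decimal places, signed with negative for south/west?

φ: 81° + 8/60 + 53.3/3600 = 81 + 0.133333 + 0.014806 = 81.1481389
N → positive
Longitude: 47′ + 49″ = 47.81667′; 63 + 47.81667/60 = 63.7969444
W → negative

81.148139, -63.796944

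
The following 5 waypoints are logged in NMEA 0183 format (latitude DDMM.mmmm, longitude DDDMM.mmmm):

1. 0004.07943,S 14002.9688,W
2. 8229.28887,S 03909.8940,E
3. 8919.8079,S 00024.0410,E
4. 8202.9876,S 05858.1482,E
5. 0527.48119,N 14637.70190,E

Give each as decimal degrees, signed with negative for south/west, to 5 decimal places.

1. -0.06799, -140.04948
2. -82.48815, 39.16490
3. -89.33013, 0.40068
4. -82.04979, 58.96914
5. 5.45802, 146.62837

Point 1:
  φ: split at 2 digits → 00° and 4.07943′; 0 + 4.07943/60 = 0.067991
  hemisphere S, so the sign is −
  λ: split at 3 digits → 140° and 2.9688′; 140 + 2.9688/60 = 140.049480
  W ⇒ negate
Point 2:
  Lat: degrees = first 2 digits = 82, minutes = 29.28887; 82 + 29.28887/60 = 82.488148
  S ⇒ negate
  λ: degrees = first 3 digits = 39, minutes = 9.894; 39 + 9.894/60 = 39.164900
  E → positive
Point 3:
  Latitude: degrees = first 2 digits = 89, minutes = 19.8079; 89 + 19.8079/60 = 89.330132
  S ⇒ negate
  Lon: degrees = first 3 digits = 0, minutes = 24.041; 0 + 24.041/60 = 0.400683
  E → positive
Point 4:
  Lat: split at 2 digits → 82° and 2.9876′; 82 + 2.9876/60 = 82.049793
  S ⇒ negate
  Lon: degrees = first 3 digits = 58, minutes = 58.1482; 58 + 58.1482/60 = 58.969137
  E → positive
Point 5:
  Latitude: degrees = first 2 digits = 5, minutes = 27.48119; 5 + 27.48119/60 = 5.458020
  N → positive
  Lon: split at 3 digits → 146° and 37.7019′; 146 + 37.7019/60 = 146.628365
  E ⇒ keep positive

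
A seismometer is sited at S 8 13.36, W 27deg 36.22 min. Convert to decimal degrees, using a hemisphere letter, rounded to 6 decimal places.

Lat: 13.36′ = 0.222667°; total 8.2226667
λ: 27 + 36.22/60 = 27.6036667

8.222667° S, 27.603667° W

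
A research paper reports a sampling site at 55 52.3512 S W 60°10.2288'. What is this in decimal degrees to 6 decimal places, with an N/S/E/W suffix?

55.872520° S, 60.170480° W

Latitude: 52.3512′ = 0.872520°; total 55.8725200
λ: 60 + 10.2288/60 = 60.1704800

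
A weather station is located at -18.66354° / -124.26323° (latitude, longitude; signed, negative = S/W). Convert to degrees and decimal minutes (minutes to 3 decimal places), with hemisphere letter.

18° 39.812′ S, 124° 15.794′ W

Latitude is negative → S; |value| = 18.663540
φ: minutes = (18.663540 − 18) × 60 = 39.81240
Longitude is negative → W; |value| = 124.263230
λ: minutes = (124.263230 − 124) × 60 = 15.79380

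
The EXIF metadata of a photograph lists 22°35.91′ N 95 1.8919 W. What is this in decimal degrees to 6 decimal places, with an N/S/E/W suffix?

22.598500° N, 95.031532° W

φ: 35.91′ = 0.598500°; total 22.5985000
Longitude: 95 + 1.8919/60 = 95.0315317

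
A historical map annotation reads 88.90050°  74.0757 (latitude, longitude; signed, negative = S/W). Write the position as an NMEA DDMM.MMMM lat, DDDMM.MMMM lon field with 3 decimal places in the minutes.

Lat: 88° + 0.900500 × 60 = 88° 54.03000′
Longitude: 74° + 0.075700 × 60 = 74° 4.54200′

8854.030,N / 07404.542,E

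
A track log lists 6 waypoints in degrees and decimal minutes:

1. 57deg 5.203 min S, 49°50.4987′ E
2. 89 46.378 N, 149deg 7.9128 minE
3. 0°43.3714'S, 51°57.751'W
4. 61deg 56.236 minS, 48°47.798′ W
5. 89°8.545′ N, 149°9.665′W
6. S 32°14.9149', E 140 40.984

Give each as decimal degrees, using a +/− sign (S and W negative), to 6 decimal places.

1. -57.086717, 49.841645
2. 89.772967, 149.131880
3. -0.722857, -51.962517
4. -61.937267, -48.796633
5. 89.142417, -149.161083
6. -32.248582, 140.683067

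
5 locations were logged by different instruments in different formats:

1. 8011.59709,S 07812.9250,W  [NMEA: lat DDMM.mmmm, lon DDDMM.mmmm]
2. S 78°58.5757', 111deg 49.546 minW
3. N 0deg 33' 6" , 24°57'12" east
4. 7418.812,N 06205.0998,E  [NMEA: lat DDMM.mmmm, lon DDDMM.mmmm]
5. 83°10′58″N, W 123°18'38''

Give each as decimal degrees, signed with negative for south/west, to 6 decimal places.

Point 1:
  Lat: split at 2 digits → 80° and 11.59709′; 80 + 11.59709/60 = 80.1932848
  S → negative
  Longitude: split at 3 digits → 078° and 12.925′; 78 + 12.925/60 = 78.2154167
  hemisphere W, so the sign is −
Point 2:
  Latitude: 78 + 58.5757/60 = 78.9762617
  hemisphere S, so the sign is −
  Lon: 49.546′ = 0.825767°; total 111.8257667
  W → negative
Point 3:
  φ: 33′ + 6″ = 33.10000′; 0 + 33.10000/60 = 0.5516667
  N ⇒ keep positive
  Longitude: 24° + 57/60 + 12/3600 = 24 + 0.950000 + 0.003333 = 24.9533333
  E → positive
Point 4:
  Latitude: degrees = first 2 digits = 74, minutes = 18.812; 74 + 18.812/60 = 74.3135333
  N ⇒ keep positive
  Longitude: split at 3 digits → 062° and 5.0998′; 62 + 5.0998/60 = 62.0849967
  E ⇒ keep positive
Point 5:
  Latitude: 83 + 10/60 + 58/3600 = 83.1827778
  N → positive
  Longitude: 18′ + 38″ = 18.63333′; 123 + 18.63333/60 = 123.3105556
  W ⇒ negate

1. -80.193285, -78.215417
2. -78.976262, -111.825767
3. 0.551667, 24.953333
4. 74.313533, 62.084997
5. 83.182778, -123.310556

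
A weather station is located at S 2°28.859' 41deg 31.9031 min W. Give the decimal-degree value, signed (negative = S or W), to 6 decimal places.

-2.480983, -41.531718

φ: 2 + 28.859/60 = 2.4809833
S → negative
λ: 31.9031′ = 0.531718°; total 41.5317183
W → negative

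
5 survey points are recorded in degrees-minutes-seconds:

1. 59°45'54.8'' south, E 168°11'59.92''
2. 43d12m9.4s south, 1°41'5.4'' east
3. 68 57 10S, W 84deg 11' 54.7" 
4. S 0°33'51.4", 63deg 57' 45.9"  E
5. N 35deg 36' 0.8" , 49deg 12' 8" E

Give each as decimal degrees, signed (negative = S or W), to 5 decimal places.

Point 1:
  φ: 59° + 45/60 + 54.8/3600 = 59 + 0.750000 + 0.015222 = 59.765222
  hemisphere S, so the sign is −
  Longitude: 168 + 11/60 + 59.92/3600 = 168.199978
  E → positive
Point 2:
  φ: 12′ + 9.4″ = 12.15667′; 43 + 12.15667/60 = 43.202611
  S → negative
  λ: 1° + 41/60 + 5.4/3600 = 1 + 0.683333 + 0.001500 = 1.684833
  E ⇒ keep positive
Point 3:
  Latitude: 68 + 57/60 + 10/3600 = 68.952778
  hemisphere S, so the sign is −
  Lon: 84 + 11/60 + 54.7/3600 = 84.198528
  W ⇒ negate
Point 4:
  Lat: 33′ + 51.4″ = 33.85667′; 0 + 33.85667/60 = 0.564278
  hemisphere S, so the sign is −
  Lon: 63° + 57/60 + 45.9/3600 = 63 + 0.950000 + 0.012750 = 63.962750
  E → positive
Point 5:
  Latitude: 35° + 36/60 + 0.8/3600 = 35 + 0.600000 + 0.000222 = 35.600222
  N ⇒ keep positive
  Lon: 49 + 12/60 + 8/3600 = 49.202222
  E → positive

1. -59.76522, 168.19998
2. -43.20261, 1.68483
3. -68.95278, -84.19853
4. -0.56428, 63.96275
5. 35.60022, 49.20222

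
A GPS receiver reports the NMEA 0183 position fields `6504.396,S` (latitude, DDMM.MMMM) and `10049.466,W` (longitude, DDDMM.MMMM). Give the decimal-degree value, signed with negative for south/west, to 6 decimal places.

-65.073267, -100.824433

Latitude: degrees = first 2 digits = 65, minutes = 4.396; 65 + 4.396/60 = 65.0732667
hemisphere S, so the sign is −
Longitude: degrees = first 3 digits = 100, minutes = 49.466; 100 + 49.466/60 = 100.8244333
hemisphere W, so the sign is −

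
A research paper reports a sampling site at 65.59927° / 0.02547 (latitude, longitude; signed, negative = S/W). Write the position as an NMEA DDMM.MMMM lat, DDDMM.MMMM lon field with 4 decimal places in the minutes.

6535.9562,N / 00001.5282,E

Lat: 65° + 0.599270 × 60 = 65° 35.956200′
Longitude: 0° + 0.025470 × 60 = 0° 1.528200′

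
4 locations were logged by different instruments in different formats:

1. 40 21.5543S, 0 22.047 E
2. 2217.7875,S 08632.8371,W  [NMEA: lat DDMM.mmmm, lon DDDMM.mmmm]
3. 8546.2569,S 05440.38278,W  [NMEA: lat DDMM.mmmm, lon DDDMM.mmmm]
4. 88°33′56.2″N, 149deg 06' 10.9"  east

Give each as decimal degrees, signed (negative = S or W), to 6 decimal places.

1. -40.359238, 0.367450
2. -22.296458, -86.547285
3. -85.770948, -54.673046
4. 88.565611, 149.103028

Point 1:
  Lat: 40 + 21.5543/60 = 40.3592383
  S → negative
  Longitude: 0 + 22.047/60 = 0.3674500
  E → positive
Point 2:
  Lat: split at 2 digits → 22° and 17.7875′; 22 + 17.7875/60 = 22.2964583
  hemisphere S, so the sign is −
  Longitude: degrees = first 3 digits = 86, minutes = 32.8371; 86 + 32.8371/60 = 86.5472850
  W ⇒ negate
Point 3:
  Latitude: degrees = first 2 digits = 85, minutes = 46.2569; 85 + 46.2569/60 = 85.7709483
  hemisphere S, so the sign is −
  Longitude: degrees = first 3 digits = 54, minutes = 40.38278; 54 + 40.38278/60 = 54.6730463
  W ⇒ negate
Point 4:
  φ: 33′ + 56.2″ = 33.93667′; 88 + 33.93667/60 = 88.5656111
  N ⇒ keep positive
  λ: 149 + 6/60 + 10.9/3600 = 149.1030278
  E ⇒ keep positive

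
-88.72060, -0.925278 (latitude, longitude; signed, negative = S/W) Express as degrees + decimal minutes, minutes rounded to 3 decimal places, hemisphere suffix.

88° 43.236′ S, 0° 55.517′ W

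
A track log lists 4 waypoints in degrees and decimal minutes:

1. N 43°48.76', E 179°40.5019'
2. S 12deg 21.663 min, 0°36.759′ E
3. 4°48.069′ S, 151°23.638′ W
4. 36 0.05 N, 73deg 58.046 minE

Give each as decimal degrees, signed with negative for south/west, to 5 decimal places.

1. 43.81267, 179.67503
2. -12.36105, 0.61265
3. -4.80115, -151.39397
4. 36.00083, 73.96743

Point 1:
  Latitude: 43 + 48.76/60 = 43.812667
  N ⇒ keep positive
  Longitude: 179 + 40.5019/60 = 179.675032
  E ⇒ keep positive
Point 2:
  Latitude: 12 + 21.663/60 = 12.361050
  S ⇒ negate
  Longitude: 36.759′ = 0.612650°; total 0.612650
  E → positive
Point 3:
  Latitude: 48.069′ = 0.801150°; total 4.801150
  hemisphere S, so the sign is −
  λ: 23.638′ = 0.393967°; total 151.393967
  hemisphere W, so the sign is −
Point 4:
  φ: 0.05′ = 0.000833°; total 36.000833
  N → positive
  λ: 73 + 58.046/60 = 73.967433
  E → positive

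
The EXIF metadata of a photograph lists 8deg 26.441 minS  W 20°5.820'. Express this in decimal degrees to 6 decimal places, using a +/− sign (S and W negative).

Latitude: 26.441′ = 0.440683°; total 8.4406833
hemisphere S, so the sign is −
Lon: 20 + 5.82/60 = 20.0970000
W ⇒ negate

-8.440683, -20.097000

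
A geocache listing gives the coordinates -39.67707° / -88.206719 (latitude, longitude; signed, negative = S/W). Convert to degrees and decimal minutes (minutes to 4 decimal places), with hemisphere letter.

39° 40.6242′ S, 88° 12.4031′ W

Latitude is negative → S; |value| = 39.677070
Lat: minutes = (39.677070 − 39) × 60 = 40.624200
Longitude is negative → W; |value| = 88.206719
Longitude: fractional part 0.206719 → 12.403140 minutes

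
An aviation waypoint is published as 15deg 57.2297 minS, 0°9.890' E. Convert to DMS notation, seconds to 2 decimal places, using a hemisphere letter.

15°57′13.78″ S, 0°09′53.40″ E

Lat: 57.22970′ → 57′ and 0.22970 × 60 = 13.7820″
Lon: 9.89000′ → 9′ and 0.89000 × 60 = 53.4000″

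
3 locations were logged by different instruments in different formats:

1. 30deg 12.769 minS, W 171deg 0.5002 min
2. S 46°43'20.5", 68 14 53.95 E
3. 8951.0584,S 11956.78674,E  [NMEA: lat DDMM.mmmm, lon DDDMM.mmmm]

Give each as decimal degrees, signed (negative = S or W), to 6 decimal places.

1. -30.212817, -171.008337
2. -46.722361, 68.248319
3. -89.850973, 119.946446

Point 1:
  Latitude: 30 + 12.769/60 = 30.2128167
  hemisphere S, so the sign is −
  Longitude: 0.5002′ = 0.008337°; total 171.0083367
  W → negative
Point 2:
  Lat: 46 + 43/60 + 20.5/3600 = 46.7223611
  S ⇒ negate
  λ: 68° + 14/60 + 53.95/3600 = 68 + 0.233333 + 0.014986 = 68.2483194
  E ⇒ keep positive
Point 3:
  φ: degrees = first 2 digits = 89, minutes = 51.0584; 89 + 51.0584/60 = 89.8509733
  S ⇒ negate
  Lon: degrees = first 3 digits = 119, minutes = 56.78674; 119 + 56.78674/60 = 119.9464457
  E → positive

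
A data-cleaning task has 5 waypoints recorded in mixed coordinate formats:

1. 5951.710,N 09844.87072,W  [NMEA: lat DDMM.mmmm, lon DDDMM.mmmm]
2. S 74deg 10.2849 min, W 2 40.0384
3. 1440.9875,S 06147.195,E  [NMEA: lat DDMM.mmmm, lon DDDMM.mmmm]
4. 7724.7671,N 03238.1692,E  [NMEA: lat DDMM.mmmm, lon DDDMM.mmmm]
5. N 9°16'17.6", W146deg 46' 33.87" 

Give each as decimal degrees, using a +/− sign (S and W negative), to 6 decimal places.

1. 59.861833, -98.747845
2. -74.171415, -2.667307
3. -14.683125, 61.786583
4. 77.412785, 32.636153
5. 9.271556, -146.776075

Point 1:
  φ: degrees = first 2 digits = 59, minutes = 51.71; 59 + 51.71/60 = 59.8618333
  N ⇒ keep positive
  λ: degrees = first 3 digits = 98, minutes = 44.87072; 98 + 44.87072/60 = 98.7478453
  W ⇒ negate
Point 2:
  φ: 74 + 10.2849/60 = 74.1714150
  S ⇒ negate
  λ: 2 + 40.0384/60 = 2.6673067
  W → negative
Point 3:
  Latitude: split at 2 digits → 14° and 40.9875′; 14 + 40.9875/60 = 14.6831250
  hemisphere S, so the sign is −
  Lon: degrees = first 3 digits = 61, minutes = 47.195; 61 + 47.195/60 = 61.7865833
  E ⇒ keep positive
Point 4:
  φ: degrees = first 2 digits = 77, minutes = 24.7671; 77 + 24.7671/60 = 77.4127850
  N → positive
  Lon: split at 3 digits → 032° and 38.1692′; 32 + 38.1692/60 = 32.6361533
  E ⇒ keep positive
Point 5:
  φ: 16′ + 17.6″ = 16.29333′; 9 + 16.29333/60 = 9.2715556
  N ⇒ keep positive
  Longitude: 146 + 46/60 + 33.87/3600 = 146.7760750
  hemisphere W, so the sign is −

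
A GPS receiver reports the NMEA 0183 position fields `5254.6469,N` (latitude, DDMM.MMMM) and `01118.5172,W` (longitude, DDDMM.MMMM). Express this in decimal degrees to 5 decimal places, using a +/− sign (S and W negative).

52.91078, -11.30862

Lat: degrees = first 2 digits = 52, minutes = 54.6469; 52 + 54.6469/60 = 52.910782
N → positive
Lon: split at 3 digits → 011° and 18.5172′; 11 + 18.5172/60 = 11.308620
hemisphere W, so the sign is −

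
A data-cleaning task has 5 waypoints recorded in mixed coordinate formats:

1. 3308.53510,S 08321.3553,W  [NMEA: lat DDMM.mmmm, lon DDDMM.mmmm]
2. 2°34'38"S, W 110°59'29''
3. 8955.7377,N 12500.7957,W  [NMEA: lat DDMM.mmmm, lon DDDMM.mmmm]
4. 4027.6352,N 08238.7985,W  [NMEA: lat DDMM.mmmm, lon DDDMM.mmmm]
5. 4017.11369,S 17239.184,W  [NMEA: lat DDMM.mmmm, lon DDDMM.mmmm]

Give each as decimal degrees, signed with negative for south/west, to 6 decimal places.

1. -33.142252, -83.355922
2. -2.577222, -110.991389
3. 89.928962, -125.013262
4. 40.460587, -82.646642
5. -40.285228, -172.653067

Point 1:
  Lat: split at 2 digits → 33° and 8.5351′; 33 + 8.5351/60 = 33.1422517
  S ⇒ negate
  Lon: split at 3 digits → 083° and 21.3553′; 83 + 21.3553/60 = 83.3559217
  hemisphere W, so the sign is −
Point 2:
  Lat: 2° + 34/60 + 38/3600 = 2 + 0.566667 + 0.010556 = 2.5772222
  hemisphere S, so the sign is −
  Lon: 110° + 59/60 + 29/3600 = 110 + 0.983333 + 0.008056 = 110.9913889
  W → negative
Point 3:
  Lat: degrees = first 2 digits = 89, minutes = 55.7377; 89 + 55.7377/60 = 89.9289617
  N ⇒ keep positive
  Longitude: split at 3 digits → 125° and 0.7957′; 125 + 0.7957/60 = 125.0132617
  W ⇒ negate
Point 4:
  Lat: split at 2 digits → 40° and 27.6352′; 40 + 27.6352/60 = 40.4605867
  N ⇒ keep positive
  Longitude: split at 3 digits → 082° and 38.7985′; 82 + 38.7985/60 = 82.6466417
  W ⇒ negate
Point 5:
  Latitude: degrees = first 2 digits = 40, minutes = 17.11369; 40 + 17.11369/60 = 40.2852282
  S → negative
  Longitude: split at 3 digits → 172° and 39.184′; 172 + 39.184/60 = 172.6530667
  hemisphere W, so the sign is −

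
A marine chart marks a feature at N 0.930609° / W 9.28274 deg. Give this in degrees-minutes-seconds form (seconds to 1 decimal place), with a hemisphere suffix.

φ: whole degrees 0; 55.83654′ → 55′ and 50.192″
λ: 0.282740° → 16.96440′; 0.96440 × 60 = 57.864″

0°55′50.2″ N, 9°16′57.9″ W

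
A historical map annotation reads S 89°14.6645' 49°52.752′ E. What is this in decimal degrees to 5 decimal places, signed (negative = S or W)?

-89.24441, 49.87920

Lat: 89 + 14.6645/60 = 89.244408
S → negative
Lon: 49 + 52.752/60 = 49.879200
E ⇒ keep positive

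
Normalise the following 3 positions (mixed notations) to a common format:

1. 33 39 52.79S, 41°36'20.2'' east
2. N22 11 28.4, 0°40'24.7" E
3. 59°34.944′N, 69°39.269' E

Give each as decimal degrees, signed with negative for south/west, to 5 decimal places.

Point 1:
  Latitude: 33° + 39/60 + 52.79/3600 = 33 + 0.650000 + 0.014664 = 33.664664
  hemisphere S, so the sign is −
  Lon: 36′ + 20.2″ = 36.33667′; 41 + 36.33667/60 = 41.605611
  E → positive
Point 2:
  Latitude: 22° + 11/60 + 28.4/3600 = 22 + 0.183333 + 0.007889 = 22.191222
  N → positive
  Longitude: 0° + 40/60 + 24.7/3600 = 0 + 0.666667 + 0.006861 = 0.673528
  E ⇒ keep positive
Point 3:
  Lat: 34.944′ = 0.582400°; total 59.582400
  N ⇒ keep positive
  Lon: 69 + 39.269/60 = 69.654483
  E ⇒ keep positive

1. -33.66466, 41.60561
2. 22.19122, 0.67353
3. 59.58240, 69.65448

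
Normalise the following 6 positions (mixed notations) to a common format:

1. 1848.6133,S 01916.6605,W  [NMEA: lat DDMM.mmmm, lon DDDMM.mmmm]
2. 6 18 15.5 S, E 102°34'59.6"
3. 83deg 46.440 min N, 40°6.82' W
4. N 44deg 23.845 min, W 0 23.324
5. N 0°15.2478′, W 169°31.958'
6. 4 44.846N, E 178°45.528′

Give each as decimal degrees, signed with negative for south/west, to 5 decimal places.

Point 1:
  Latitude: degrees = first 2 digits = 18, minutes = 48.6133; 18 + 48.6133/60 = 18.810222
  S ⇒ negate
  Longitude: split at 3 digits → 019° and 16.6605′; 19 + 16.6605/60 = 19.277675
  hemisphere W, so the sign is −
Point 2:
  φ: 6 + 18/60 + 15.5/3600 = 6.304306
  S → negative
  Lon: 34′ + 59.6″ = 34.99333′; 102 + 34.99333/60 = 102.583222
  E → positive
Point 3:
  Latitude: 46.44′ = 0.774000°; total 83.774000
  N → positive
  Longitude: 40 + 6.82/60 = 40.113667
  W ⇒ negate
Point 4:
  Latitude: 44 + 23.845/60 = 44.397417
  N → positive
  λ: 23.324′ = 0.388733°; total 0.388733
  W ⇒ negate
Point 5:
  φ: 15.2478′ = 0.254130°; total 0.254130
  N → positive
  Lon: 169 + 31.958/60 = 169.532633
  W ⇒ negate
Point 6:
  Lat: 4 + 44.846/60 = 4.747433
  N → positive
  Lon: 178 + 45.528/60 = 178.758800
  E → positive

1. -18.81022, -19.27768
2. -6.30431, 102.58322
3. 83.77400, -40.11367
4. 44.39742, -0.38873
5. 0.25413, -169.53263
6. 4.74743, 178.75880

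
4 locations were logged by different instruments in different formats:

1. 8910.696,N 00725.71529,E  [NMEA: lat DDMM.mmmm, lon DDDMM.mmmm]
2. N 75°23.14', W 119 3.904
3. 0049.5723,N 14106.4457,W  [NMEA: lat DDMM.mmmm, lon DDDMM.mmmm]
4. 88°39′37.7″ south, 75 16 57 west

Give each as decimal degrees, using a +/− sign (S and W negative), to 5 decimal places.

Point 1:
  Latitude: degrees = first 2 digits = 89, minutes = 10.696; 89 + 10.696/60 = 89.178267
  N → positive
  Lon: degrees = first 3 digits = 7, minutes = 25.71529; 7 + 25.71529/60 = 7.428588
  E → positive
Point 2:
  Latitude: 23.14′ = 0.385667°; total 75.385667
  N ⇒ keep positive
  λ: 3.904′ = 0.065067°; total 119.065067
  W ⇒ negate
Point 3:
  Latitude: split at 2 digits → 00° and 49.5723′; 0 + 49.5723/60 = 0.826205
  N ⇒ keep positive
  λ: split at 3 digits → 141° and 6.4457′; 141 + 6.4457/60 = 141.107428
  W → negative
Point 4:
  Latitude: 39′ + 37.7″ = 39.62833′; 88 + 39.62833/60 = 88.660472
  S → negative
  λ: 75 + 16/60 + 57/3600 = 75.282500
  hemisphere W, so the sign is −

1. 89.17827, 7.42859
2. 75.38567, -119.06507
3. 0.82621, -141.10743
4. -88.66047, -75.28250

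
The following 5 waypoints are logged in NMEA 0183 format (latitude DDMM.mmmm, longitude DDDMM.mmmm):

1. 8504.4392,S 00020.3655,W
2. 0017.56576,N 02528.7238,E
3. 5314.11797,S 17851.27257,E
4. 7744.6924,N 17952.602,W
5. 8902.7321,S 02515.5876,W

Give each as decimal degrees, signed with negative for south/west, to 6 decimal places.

1. -85.073987, -0.339425
2. 0.292763, 25.478730
3. -53.235300, 178.854543
4. 77.744873, -179.876700
5. -89.045535, -25.259793

Point 1:
  Lat: degrees = first 2 digits = 85, minutes = 4.4392; 85 + 4.4392/60 = 85.0739867
  S → negative
  λ: degrees = first 3 digits = 0, minutes = 20.3655; 0 + 20.3655/60 = 0.3394250
  hemisphere W, so the sign is −
Point 2:
  φ: split at 2 digits → 00° and 17.56576′; 0 + 17.56576/60 = 0.2927627
  N → positive
  Longitude: degrees = first 3 digits = 25, minutes = 28.7238; 25 + 28.7238/60 = 25.4787300
  E ⇒ keep positive
Point 3:
  φ: degrees = first 2 digits = 53, minutes = 14.11797; 53 + 14.11797/60 = 53.2352995
  S ⇒ negate
  Lon: degrees = first 3 digits = 178, minutes = 51.27257; 178 + 51.27257/60 = 178.8545428
  E → positive
Point 4:
  φ: split at 2 digits → 77° and 44.6924′; 77 + 44.6924/60 = 77.7448733
  N ⇒ keep positive
  Longitude: degrees = first 3 digits = 179, minutes = 52.602; 179 + 52.602/60 = 179.8767000
  hemisphere W, so the sign is −
Point 5:
  Lat: split at 2 digits → 89° and 2.7321′; 89 + 2.7321/60 = 89.0455350
  hemisphere S, so the sign is −
  λ: split at 3 digits → 025° and 15.5876′; 25 + 15.5876/60 = 25.2597933
  W ⇒ negate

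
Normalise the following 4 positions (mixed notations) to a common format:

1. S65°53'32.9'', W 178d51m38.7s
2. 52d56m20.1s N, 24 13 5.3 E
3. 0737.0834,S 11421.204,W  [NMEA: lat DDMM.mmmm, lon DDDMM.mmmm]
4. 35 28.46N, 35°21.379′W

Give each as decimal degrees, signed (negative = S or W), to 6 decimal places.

Point 1:
  Lat: 65° + 53/60 + 32.9/3600 = 65 + 0.883333 + 0.009139 = 65.8924722
  S → negative
  Longitude: 51′ + 38.7″ = 51.64500′; 178 + 51.64500/60 = 178.8607500
  W → negative
Point 2:
  Latitude: 52° + 56/60 + 20.1/3600 = 52 + 0.933333 + 0.005583 = 52.9389167
  N → positive
  Longitude: 24° + 13/60 + 5.3/3600 = 24 + 0.216667 + 0.001472 = 24.2181389
  E ⇒ keep positive
Point 3:
  Lat: split at 2 digits → 07° and 37.0834′; 7 + 37.0834/60 = 7.6180567
  S ⇒ negate
  Longitude: split at 3 digits → 114° and 21.204′; 114 + 21.204/60 = 114.3534000
  W → negative
Point 4:
  Lat: 35 + 28.46/60 = 35.4743333
  N ⇒ keep positive
  Lon: 35 + 21.379/60 = 35.3563167
  W → negative

1. -65.892472, -178.860750
2. 52.938917, 24.218139
3. -7.618057, -114.353400
4. 35.474333, -35.356317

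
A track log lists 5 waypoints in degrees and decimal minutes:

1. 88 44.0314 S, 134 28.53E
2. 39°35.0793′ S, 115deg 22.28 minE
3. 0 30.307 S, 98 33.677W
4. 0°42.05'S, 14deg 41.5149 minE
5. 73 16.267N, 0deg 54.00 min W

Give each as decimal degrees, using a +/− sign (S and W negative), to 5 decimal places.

Point 1:
  φ: 44.0314′ = 0.733857°; total 88.733857
  hemisphere S, so the sign is −
  Lon: 28.53′ = 0.475500°; total 134.475500
  E → positive
Point 2:
  φ: 39 + 35.0793/60 = 39.584655
  hemisphere S, so the sign is −
  λ: 22.28′ = 0.371333°; total 115.371333
  E → positive
Point 3:
  Lat: 30.307′ = 0.505117°; total 0.505117
  S → negative
  Longitude: 98 + 33.677/60 = 98.561283
  hemisphere W, so the sign is −
Point 4:
  φ: 0 + 42.05/60 = 0.700833
  S → negative
  Longitude: 14 + 41.5149/60 = 14.691915
  E ⇒ keep positive
Point 5:
  Lat: 16.267′ = 0.271117°; total 73.271117
  N ⇒ keep positive
  λ: 54′ = 0.900000°; total 0.900000
  hemisphere W, so the sign is −

1. -88.73386, 134.47550
2. -39.58466, 115.37133
3. -0.50512, -98.56128
4. -0.70083, 14.69192
5. 73.27112, -0.90000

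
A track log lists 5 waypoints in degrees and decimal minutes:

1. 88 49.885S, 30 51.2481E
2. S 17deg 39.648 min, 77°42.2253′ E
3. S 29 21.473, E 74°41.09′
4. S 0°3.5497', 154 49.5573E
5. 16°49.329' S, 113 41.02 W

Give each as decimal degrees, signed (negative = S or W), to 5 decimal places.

1. -88.83142, 30.85414
2. -17.66080, 77.70376
3. -29.35788, 74.68483
4. -0.05916, 154.82596
5. -16.82215, -113.68367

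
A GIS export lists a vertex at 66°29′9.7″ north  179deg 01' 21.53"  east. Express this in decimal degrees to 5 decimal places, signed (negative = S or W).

66.48603, 179.02265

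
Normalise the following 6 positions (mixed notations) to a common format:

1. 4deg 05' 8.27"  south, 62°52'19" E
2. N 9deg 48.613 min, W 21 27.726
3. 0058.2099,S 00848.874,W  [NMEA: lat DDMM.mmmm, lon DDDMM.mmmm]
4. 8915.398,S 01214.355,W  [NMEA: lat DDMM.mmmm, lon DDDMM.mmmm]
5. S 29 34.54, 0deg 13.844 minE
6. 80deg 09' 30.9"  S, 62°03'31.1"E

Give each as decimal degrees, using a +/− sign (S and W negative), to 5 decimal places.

1. -4.08563, 62.87194
2. 9.81022, -21.46210
3. -0.97017, -8.81457
4. -89.25663, -12.23925
5. -29.57567, 0.23073
6. -80.15858, 62.05864

Point 1:
  Lat: 4 + 5/60 + 8.27/3600 = 4.085631
  S ⇒ negate
  λ: 62° + 52/60 + 19/3600 = 62 + 0.866667 + 0.005278 = 62.871944
  E → positive
Point 2:
  φ: 9 + 48.613/60 = 9.810217
  N ⇒ keep positive
  Lon: 27.726′ = 0.462100°; total 21.462100
  W ⇒ negate
Point 3:
  Lat: split at 2 digits → 00° and 58.2099′; 0 + 58.2099/60 = 0.970165
  S ⇒ negate
  Lon: split at 3 digits → 008° and 48.874′; 8 + 48.874/60 = 8.814567
  W → negative
Point 4:
  φ: degrees = first 2 digits = 89, minutes = 15.398; 89 + 15.398/60 = 89.256633
  S ⇒ negate
  Lon: split at 3 digits → 012° and 14.355′; 12 + 14.355/60 = 12.239250
  hemisphere W, so the sign is −
Point 5:
  Lat: 29 + 34.54/60 = 29.575667
  hemisphere S, so the sign is −
  λ: 0 + 13.844/60 = 0.230733
  E → positive
Point 6:
  Lat: 80° + 9/60 + 30.9/3600 = 80 + 0.150000 + 0.008583 = 80.158583
  S ⇒ negate
  λ: 3′ + 31.1″ = 3.51833′; 62 + 3.51833/60 = 62.058639
  E ⇒ keep positive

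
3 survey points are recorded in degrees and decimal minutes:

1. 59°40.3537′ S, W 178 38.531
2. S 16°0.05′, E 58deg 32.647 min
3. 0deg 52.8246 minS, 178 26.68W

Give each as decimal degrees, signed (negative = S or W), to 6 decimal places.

1. -59.672562, -178.642183
2. -16.000833, 58.544117
3. -0.880410, -178.444667

Point 1:
  Lat: 59 + 40.3537/60 = 59.6725617
  hemisphere S, so the sign is −
  Longitude: 38.531′ = 0.642183°; total 178.6421833
  W ⇒ negate
Point 2:
  Lat: 0.05′ = 0.000833°; total 16.0008333
  S ⇒ negate
  Lon: 58 + 32.647/60 = 58.5441167
  E ⇒ keep positive
Point 3:
  φ: 52.8246′ = 0.880410°; total 0.8804100
  S ⇒ negate
  Longitude: 26.68′ = 0.444667°; total 178.4446667
  hemisphere W, so the sign is −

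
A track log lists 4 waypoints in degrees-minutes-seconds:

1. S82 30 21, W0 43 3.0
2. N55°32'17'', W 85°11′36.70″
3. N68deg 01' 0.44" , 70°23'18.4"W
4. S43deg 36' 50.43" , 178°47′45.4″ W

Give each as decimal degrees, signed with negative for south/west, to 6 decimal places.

1. -82.505833, -0.717500
2. 55.538056, -85.193528
3. 68.016789, -70.388444
4. -43.614008, -178.795944

Point 1:
  Latitude: 82° + 30/60 + 21/3600 = 82 + 0.500000 + 0.005833 = 82.5058333
  hemisphere S, so the sign is −
  λ: 0 + 43/60 + 3/3600 = 0.7175000
  hemisphere W, so the sign is −
Point 2:
  φ: 55 + 32/60 + 17/3600 = 55.5380556
  N → positive
  Longitude: 11′ + 36.7″ = 11.61167′; 85 + 11.61167/60 = 85.1935278
  W → negative
Point 3:
  φ: 68 + 1/60 + 0.44/3600 = 68.0167889
  N ⇒ keep positive
  Lon: 23′ + 18.4″ = 23.30667′; 70 + 23.30667/60 = 70.3884444
  hemisphere W, so the sign is −
Point 4:
  Latitude: 43 + 36/60 + 50.43/3600 = 43.6140083
  S ⇒ negate
  Longitude: 47′ + 45.4″ = 47.75667′; 178 + 47.75667/60 = 178.7959444
  hemisphere W, so the sign is −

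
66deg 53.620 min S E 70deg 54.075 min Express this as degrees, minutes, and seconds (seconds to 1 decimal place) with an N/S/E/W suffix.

Latitude: 53.62000′ → 53′ and 0.62000 × 60 = 37.200″
Lon: 54.07500′ → 54′ and 0.07500 × 60 = 4.500″

66°53′37.2″ S, 70°54′4.5″ E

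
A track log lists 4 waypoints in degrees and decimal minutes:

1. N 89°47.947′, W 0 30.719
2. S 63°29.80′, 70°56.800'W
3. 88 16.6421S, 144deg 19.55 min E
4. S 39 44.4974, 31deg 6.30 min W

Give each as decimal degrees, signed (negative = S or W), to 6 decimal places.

1. 89.799117, -0.511983
2. -63.496667, -70.946667
3. -88.277368, 144.325833
4. -39.741623, -31.105000

Point 1:
  Lat: 47.947′ = 0.799117°; total 89.7991167
  N → positive
  Longitude: 0 + 30.719/60 = 0.5119833
  W ⇒ negate
Point 2:
  Latitude: 63 + 29.8/60 = 63.4966667
  S → negative
  Lon: 70 + 56.8/60 = 70.9466667
  W → negative
Point 3:
  Latitude: 16.6421′ = 0.277368°; total 88.2773683
  hemisphere S, so the sign is −
  λ: 144 + 19.55/60 = 144.3258333
  E ⇒ keep positive
Point 4:
  Latitude: 39 + 44.4974/60 = 39.7416233
  S ⇒ negate
  λ: 6.3′ = 0.105000°; total 31.1050000
  W → negative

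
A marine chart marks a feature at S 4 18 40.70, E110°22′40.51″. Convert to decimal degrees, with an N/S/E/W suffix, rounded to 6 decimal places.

Lat: 18′ + 40.7″ = 18.67833′; 4 + 18.67833/60 = 4.3113056
Lon: 110° + 22/60 + 40.51/3600 = 110 + 0.366667 + 0.011253 = 110.3779194

4.311306° S, 110.377919° E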